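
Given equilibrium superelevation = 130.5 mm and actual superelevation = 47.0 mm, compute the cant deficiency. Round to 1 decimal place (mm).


Cant deficiency = equilibrium cant - actual cant
CD = 130.5 - 47.0
CD = 83.5 mm

83.5


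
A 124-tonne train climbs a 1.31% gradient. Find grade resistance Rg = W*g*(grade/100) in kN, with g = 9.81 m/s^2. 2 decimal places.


Rg = W * 9.81 * grade / 100
Rg = 124 * 9.81 * 1.31 / 100
Rg = 1216.44 * 0.0131
Rg = 15.94 kN

15.94


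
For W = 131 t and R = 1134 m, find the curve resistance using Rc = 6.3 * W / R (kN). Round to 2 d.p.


Rc = 6.3 * W / R
Rc = 6.3 * 131 / 1134
Rc = 825.3 / 1134
Rc = 0.73 kN

0.73


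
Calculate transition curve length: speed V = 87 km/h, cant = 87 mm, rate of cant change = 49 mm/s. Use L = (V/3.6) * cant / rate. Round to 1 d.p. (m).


Convert speed: V = 87 / 3.6 = 24.1667 m/s
L = 24.1667 * 87 / 49
L = 2102.5 / 49
L = 42.9 m

42.9


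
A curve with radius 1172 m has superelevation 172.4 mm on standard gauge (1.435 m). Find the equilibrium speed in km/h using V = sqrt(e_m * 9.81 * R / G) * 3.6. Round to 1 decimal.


Convert cant: e = 172.4 mm = 0.1724 m
V_ms = sqrt(0.1724 * 9.81 * 1172 / 1.435)
V_ms = sqrt(1381.280814) = 37.1656 m/s
V = 37.1656 * 3.6 = 133.8 km/h

133.8


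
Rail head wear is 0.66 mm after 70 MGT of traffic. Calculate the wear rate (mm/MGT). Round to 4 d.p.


Wear rate = total wear / cumulative tonnage
Rate = 0.66 / 70
Rate = 0.0094 mm/MGT

0.0094


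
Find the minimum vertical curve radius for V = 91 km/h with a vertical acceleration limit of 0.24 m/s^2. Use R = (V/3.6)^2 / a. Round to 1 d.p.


Convert speed: V = 91 / 3.6 = 25.2778 m/s
V^2 = 638.966 m^2/s^2
R_v = 638.966 / 0.24
R_v = 2662.4 m

2662.4


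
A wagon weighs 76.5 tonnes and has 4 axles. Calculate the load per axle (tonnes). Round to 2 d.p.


Load per axle = total weight / number of axles
Load = 76.5 / 4
Load = 19.13 tonnes

19.13


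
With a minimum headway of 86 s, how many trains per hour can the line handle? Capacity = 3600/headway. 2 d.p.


Capacity = 3600 / headway
Capacity = 3600 / 86
Capacity = 41.86 trains/hour

41.86


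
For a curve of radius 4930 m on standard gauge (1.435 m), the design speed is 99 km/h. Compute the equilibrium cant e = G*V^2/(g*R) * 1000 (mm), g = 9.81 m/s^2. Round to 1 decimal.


Convert speed: V = 99 / 3.6 = 27.5 m/s
Apply formula: e = 1.435 * 27.5^2 / (9.81 * 4930)
e = 1.435 * 756.25 / 48363.3
e = 0.022439 m = 22.4 mm

22.4


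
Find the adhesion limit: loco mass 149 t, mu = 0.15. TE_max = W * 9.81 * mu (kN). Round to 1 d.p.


TE_max = W * g * mu
TE_max = 149 * 9.81 * 0.15
TE_max = 1461.69 * 0.15
TE_max = 219.3 kN

219.3


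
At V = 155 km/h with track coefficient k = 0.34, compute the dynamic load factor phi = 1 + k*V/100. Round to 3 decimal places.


phi = 1 + k * V / 100
phi = 1 + 0.34 * 155 / 100
phi = 1 + 0.527
phi = 1.527

1.527


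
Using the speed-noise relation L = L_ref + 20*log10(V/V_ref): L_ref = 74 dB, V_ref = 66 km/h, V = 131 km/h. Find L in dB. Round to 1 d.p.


V/V_ref = 131 / 66 = 1.984848
log10(1.984848) = 0.297727
20 * 0.297727 = 5.9545
L = 74 + 5.9545 = 80.0 dB

80.0


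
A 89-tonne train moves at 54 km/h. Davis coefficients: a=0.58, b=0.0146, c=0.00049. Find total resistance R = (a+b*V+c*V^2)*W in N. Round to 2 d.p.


b*V = 0.0146 * 54 = 0.7884
c*V^2 = 0.00049 * 2916 = 1.42884
R_per_t = 0.58 + 0.7884 + 1.42884 = 2.79724 N/t
R_total = 2.79724 * 89 = 248.95 N

248.95


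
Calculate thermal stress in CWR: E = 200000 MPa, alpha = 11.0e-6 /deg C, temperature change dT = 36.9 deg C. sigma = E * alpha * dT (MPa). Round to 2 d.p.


sigma = E * alpha * dT
sigma = 200000 * 11.0e-6 * 36.9
sigma = 2.2 * 36.9
sigma = 81.18 MPa

81.18


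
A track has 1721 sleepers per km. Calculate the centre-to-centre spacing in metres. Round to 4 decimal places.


Spacing = 1000 m / number of sleepers
Spacing = 1000 / 1721
Spacing = 0.5811 m

0.5811


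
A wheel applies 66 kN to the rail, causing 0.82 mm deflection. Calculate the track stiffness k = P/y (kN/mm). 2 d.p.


Track stiffness k = P / y
k = 66 / 0.82
k = 80.49 kN/mm

80.49


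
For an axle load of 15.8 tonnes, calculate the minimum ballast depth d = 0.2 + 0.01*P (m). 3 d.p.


d = 0.2 + 0.01 * 15.8
d = 0.2 + 0.158
d = 0.358 m

0.358


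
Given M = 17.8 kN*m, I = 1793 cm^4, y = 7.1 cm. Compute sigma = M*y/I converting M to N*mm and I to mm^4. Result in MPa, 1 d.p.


Convert units:
M = 17.8 kN*m = 17800000 N*mm
y = 7.1 cm = 71 mm
I = 1793 cm^4 = 17930000 mm^4
sigma = 17800000 * 71 / 17930000
sigma = 70.5 MPa

70.5


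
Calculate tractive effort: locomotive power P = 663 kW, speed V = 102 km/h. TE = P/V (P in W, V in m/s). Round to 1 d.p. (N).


Convert: P = 663 kW = 663000 W
V = 102 / 3.6 = 28.3333 m/s
TE = 663000 / 28.3333
TE = 23400.0 N

23400.0


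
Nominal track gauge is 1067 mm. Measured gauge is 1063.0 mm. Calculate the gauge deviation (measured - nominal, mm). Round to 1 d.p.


Deviation = measured - nominal
Deviation = 1063.0 - 1067
Deviation = -4.0 mm

-4.0


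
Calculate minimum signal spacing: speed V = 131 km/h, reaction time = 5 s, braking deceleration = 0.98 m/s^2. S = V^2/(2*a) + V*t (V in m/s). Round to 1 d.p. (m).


V = 131 / 3.6 = 36.3889 m/s
Braking distance = 36.3889^2 / (2*0.98) = 675.5874 m
Sighting distance = 36.3889 * 5 = 181.9444 m
S = 675.5874 + 181.9444 = 857.5 m

857.5


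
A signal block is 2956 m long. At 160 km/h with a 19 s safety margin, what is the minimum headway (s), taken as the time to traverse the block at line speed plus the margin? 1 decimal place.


V = 160 / 3.6 = 44.4444 m/s
Block traversal time = 2956 / 44.4444 = 66.51 s
Headway = 66.51 + 19
Headway = 85.5 s

85.5


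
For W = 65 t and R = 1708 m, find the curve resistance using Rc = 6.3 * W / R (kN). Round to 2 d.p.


Rc = 6.3 * W / R
Rc = 6.3 * 65 / 1708
Rc = 409.5 / 1708
Rc = 0.24 kN

0.24


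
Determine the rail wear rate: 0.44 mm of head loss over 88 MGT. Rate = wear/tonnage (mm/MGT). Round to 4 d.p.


Wear rate = total wear / cumulative tonnage
Rate = 0.44 / 88
Rate = 0.0050 mm/MGT

0.0050


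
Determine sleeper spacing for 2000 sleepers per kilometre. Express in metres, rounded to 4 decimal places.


Spacing = 1000 m / number of sleepers
Spacing = 1000 / 2000
Spacing = 0.5000 m

0.5000


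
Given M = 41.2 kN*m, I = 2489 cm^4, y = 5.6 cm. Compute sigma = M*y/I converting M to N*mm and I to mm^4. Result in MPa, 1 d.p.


Convert units:
M = 41.2 kN*m = 41200000 N*mm
y = 5.6 cm = 56 mm
I = 2489 cm^4 = 24890000 mm^4
sigma = 41200000 * 56 / 24890000
sigma = 92.7 MPa

92.7


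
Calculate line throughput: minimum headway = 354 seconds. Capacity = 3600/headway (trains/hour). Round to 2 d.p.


Capacity = 3600 / headway
Capacity = 3600 / 354
Capacity = 10.17 trains/hour

10.17


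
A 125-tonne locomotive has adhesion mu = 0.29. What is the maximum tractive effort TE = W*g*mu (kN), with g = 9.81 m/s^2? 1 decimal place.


TE_max = W * g * mu
TE_max = 125 * 9.81 * 0.29
TE_max = 1226.25 * 0.29
TE_max = 355.6 kN

355.6


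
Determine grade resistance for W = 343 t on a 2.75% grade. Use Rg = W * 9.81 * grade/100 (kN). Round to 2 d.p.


Rg = W * 9.81 * grade / 100
Rg = 343 * 9.81 * 2.75 / 100
Rg = 3364.83 * 0.0275
Rg = 92.53 kN

92.53


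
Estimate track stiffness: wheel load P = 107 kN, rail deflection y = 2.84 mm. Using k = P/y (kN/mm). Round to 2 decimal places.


Track stiffness k = P / y
k = 107 / 2.84
k = 37.68 kN/mm

37.68


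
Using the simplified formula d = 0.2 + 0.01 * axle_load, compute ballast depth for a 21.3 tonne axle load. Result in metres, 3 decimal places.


d = 0.2 + 0.01 * 21.3
d = 0.2 + 0.213
d = 0.413 m

0.413


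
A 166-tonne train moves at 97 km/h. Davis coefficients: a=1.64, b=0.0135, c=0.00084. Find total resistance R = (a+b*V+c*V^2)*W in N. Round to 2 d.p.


b*V = 0.0135 * 97 = 1.3095
c*V^2 = 0.00084 * 9409 = 7.90356
R_per_t = 1.64 + 1.3095 + 7.90356 = 10.85306 N/t
R_total = 10.85306 * 166 = 1801.61 N

1801.61


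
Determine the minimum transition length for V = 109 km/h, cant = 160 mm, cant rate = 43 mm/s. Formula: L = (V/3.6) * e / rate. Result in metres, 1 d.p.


Convert speed: V = 109 / 3.6 = 30.2778 m/s
L = 30.2778 * 160 / 43
L = 4844.4444 / 43
L = 112.7 m

112.7


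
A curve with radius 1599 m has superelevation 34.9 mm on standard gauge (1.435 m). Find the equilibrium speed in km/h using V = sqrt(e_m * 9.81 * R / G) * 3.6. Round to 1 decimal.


Convert cant: e = 34.9 mm = 0.0349 m
V_ms = sqrt(0.0349 * 9.81 * 1599 / 1.435)
V_ms = sqrt(381.496886) = 19.5319 m/s
V = 19.5319 * 3.6 = 70.3 km/h

70.3


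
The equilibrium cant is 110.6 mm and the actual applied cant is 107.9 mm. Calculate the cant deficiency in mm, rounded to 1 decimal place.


Cant deficiency = equilibrium cant - actual cant
CD = 110.6 - 107.9
CD = 2.7 mm

2.7


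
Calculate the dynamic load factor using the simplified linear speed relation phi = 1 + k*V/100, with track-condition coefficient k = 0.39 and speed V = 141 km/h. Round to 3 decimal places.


phi = 1 + k * V / 100
phi = 1 + 0.39 * 141 / 100
phi = 1 + 0.5499
phi = 1.550

1.550


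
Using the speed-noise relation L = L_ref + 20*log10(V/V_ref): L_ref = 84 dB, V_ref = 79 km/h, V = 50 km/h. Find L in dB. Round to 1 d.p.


V/V_ref = 50 / 79 = 0.632911
log10(0.632911) = -0.198657
20 * -0.198657 = -3.9731
L = 84 + -3.9731 = 80.0 dB

80.0


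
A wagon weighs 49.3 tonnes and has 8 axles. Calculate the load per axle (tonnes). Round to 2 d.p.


Load per axle = total weight / number of axles
Load = 49.3 / 8
Load = 6.16 tonnes

6.16


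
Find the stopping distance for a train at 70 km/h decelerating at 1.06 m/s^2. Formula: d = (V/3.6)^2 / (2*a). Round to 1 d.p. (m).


Convert speed: V = 70 / 3.6 = 19.4444 m/s
V^2 = 378.0864
d = 378.0864 / (2 * 1.06)
d = 378.0864 / 2.12
d = 178.3 m

178.3


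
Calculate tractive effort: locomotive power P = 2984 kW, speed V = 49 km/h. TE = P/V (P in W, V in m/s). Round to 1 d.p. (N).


Convert: P = 2984 kW = 2984000 W
V = 49 / 3.6 = 13.6111 m/s
TE = 2984000 / 13.6111
TE = 219232.7 N

219232.7


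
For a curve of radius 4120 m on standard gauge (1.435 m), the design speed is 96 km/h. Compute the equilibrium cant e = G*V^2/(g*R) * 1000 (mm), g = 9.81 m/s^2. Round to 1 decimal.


Convert speed: V = 96 / 3.6 = 26.6667 m/s
Apply formula: e = 1.435 * 26.6667^2 / (9.81 * 4120)
e = 1.435 * 711.1111 / 40417.2
e = 0.025248 m = 25.2 mm

25.2


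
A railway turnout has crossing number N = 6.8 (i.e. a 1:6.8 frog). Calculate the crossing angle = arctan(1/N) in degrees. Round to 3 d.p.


1/N = 1/6.8 = 0.147059
angle = arctan(0.147059) = 0.146012 rad
angle = 0.146012 * 180/pi = 8.366 degrees

8.366


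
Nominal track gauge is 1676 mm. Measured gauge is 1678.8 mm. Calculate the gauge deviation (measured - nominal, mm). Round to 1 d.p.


Deviation = measured - nominal
Deviation = 1678.8 - 1676
Deviation = 2.8 mm

2.8


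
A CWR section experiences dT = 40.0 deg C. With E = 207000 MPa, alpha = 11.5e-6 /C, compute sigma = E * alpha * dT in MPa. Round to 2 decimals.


sigma = E * alpha * dT
sigma = 207000 * 11.5e-6 * 40.0
sigma = 2.3805 * 40.0
sigma = 95.22 MPa

95.22


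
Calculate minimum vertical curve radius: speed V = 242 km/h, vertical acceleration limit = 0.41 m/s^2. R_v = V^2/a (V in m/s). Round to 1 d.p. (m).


Convert speed: V = 242 / 3.6 = 67.2222 m/s
V^2 = 4518.8272 m^2/s^2
R_v = 4518.8272 / 0.41
R_v = 11021.5 m

11021.5


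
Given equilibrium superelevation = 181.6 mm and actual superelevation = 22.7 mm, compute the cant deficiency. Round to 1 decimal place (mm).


Cant deficiency = equilibrium cant - actual cant
CD = 181.6 - 22.7
CD = 158.9 mm

158.9


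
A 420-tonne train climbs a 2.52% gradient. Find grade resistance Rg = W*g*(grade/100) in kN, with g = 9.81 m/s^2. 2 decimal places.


Rg = W * 9.81 * grade / 100
Rg = 420 * 9.81 * 2.52 / 100
Rg = 4120.2 * 0.0252
Rg = 103.83 kN

103.83


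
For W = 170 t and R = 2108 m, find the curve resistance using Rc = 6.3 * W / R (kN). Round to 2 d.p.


Rc = 6.3 * W / R
Rc = 6.3 * 170 / 2108
Rc = 1071.0 / 2108
Rc = 0.51 kN

0.51


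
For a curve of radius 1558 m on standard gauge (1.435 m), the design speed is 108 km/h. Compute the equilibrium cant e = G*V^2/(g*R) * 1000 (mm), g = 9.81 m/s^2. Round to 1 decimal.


Convert speed: V = 108 / 3.6 = 30.0 m/s
Apply formula: e = 1.435 * 30.0^2 / (9.81 * 1558)
e = 1.435 * 900.0 / 15283.98
e = 0.0845 m = 84.5 mm

84.5


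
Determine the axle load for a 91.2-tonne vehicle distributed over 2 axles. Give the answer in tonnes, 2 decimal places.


Load per axle = total weight / number of axles
Load = 91.2 / 2
Load = 45.60 tonnes

45.60


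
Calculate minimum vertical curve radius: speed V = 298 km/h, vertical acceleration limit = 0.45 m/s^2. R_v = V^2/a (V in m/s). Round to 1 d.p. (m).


Convert speed: V = 298 / 3.6 = 82.7778 m/s
V^2 = 6852.1605 m^2/s^2
R_v = 6852.1605 / 0.45
R_v = 15227.0 m

15227.0


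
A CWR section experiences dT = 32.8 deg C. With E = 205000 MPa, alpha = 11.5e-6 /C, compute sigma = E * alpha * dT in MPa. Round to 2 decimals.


sigma = E * alpha * dT
sigma = 205000 * 11.5e-6 * 32.8
sigma = 2.3575 * 32.8
sigma = 77.33 MPa

77.33


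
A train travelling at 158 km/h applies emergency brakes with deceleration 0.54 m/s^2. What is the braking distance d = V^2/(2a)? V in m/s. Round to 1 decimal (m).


Convert speed: V = 158 / 3.6 = 43.8889 m/s
V^2 = 1926.2346
d = 1926.2346 / (2 * 0.54)
d = 1926.2346 / 1.08
d = 1783.6 m

1783.6


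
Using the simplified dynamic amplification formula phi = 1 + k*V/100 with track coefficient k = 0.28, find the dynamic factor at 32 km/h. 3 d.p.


phi = 1 + k * V / 100
phi = 1 + 0.28 * 32 / 100
phi = 1 + 0.0896
phi = 1.090

1.090


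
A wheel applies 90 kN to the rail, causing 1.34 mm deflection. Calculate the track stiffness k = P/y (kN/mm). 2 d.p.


Track stiffness k = P / y
k = 90 / 1.34
k = 67.16 kN/mm

67.16


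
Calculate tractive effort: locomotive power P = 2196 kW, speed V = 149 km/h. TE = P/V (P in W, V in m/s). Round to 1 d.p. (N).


Convert: P = 2196 kW = 2196000 W
V = 149 / 3.6 = 41.3889 m/s
TE = 2196000 / 41.3889
TE = 53057.7 N

53057.7


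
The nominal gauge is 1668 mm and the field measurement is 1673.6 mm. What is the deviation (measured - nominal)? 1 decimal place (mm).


Deviation = measured - nominal
Deviation = 1673.6 - 1668
Deviation = 5.6 mm

5.6


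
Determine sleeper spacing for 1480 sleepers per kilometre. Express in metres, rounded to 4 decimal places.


Spacing = 1000 m / number of sleepers
Spacing = 1000 / 1480
Spacing = 0.6757 m

0.6757


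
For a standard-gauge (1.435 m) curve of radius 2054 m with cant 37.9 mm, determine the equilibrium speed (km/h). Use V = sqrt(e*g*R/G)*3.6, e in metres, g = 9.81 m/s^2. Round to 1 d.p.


Convert cant: e = 37.9 mm = 0.0379 m
V_ms = sqrt(0.0379 * 9.81 * 2054 / 1.435)
V_ms = sqrt(532.177802) = 23.069 m/s
V = 23.069 * 3.6 = 83.0 km/h

83.0


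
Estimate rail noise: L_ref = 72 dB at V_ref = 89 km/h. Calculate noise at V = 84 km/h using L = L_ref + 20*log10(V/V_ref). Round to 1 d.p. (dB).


V/V_ref = 84 / 89 = 0.94382
log10(0.94382) = -0.025111
20 * -0.025111 = -0.5022
L = 72 + -0.5022 = 71.5 dB

71.5


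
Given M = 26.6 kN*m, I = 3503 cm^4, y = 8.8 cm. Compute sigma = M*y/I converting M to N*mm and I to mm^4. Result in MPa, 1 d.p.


Convert units:
M = 26.6 kN*m = 26600000 N*mm
y = 8.8 cm = 88 mm
I = 3503 cm^4 = 35030000 mm^4
sigma = 26600000 * 88 / 35030000
sigma = 66.8 MPa

66.8


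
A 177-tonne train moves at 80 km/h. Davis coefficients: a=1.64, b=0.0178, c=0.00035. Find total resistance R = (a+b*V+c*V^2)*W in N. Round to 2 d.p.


b*V = 0.0178 * 80 = 1.424
c*V^2 = 0.00035 * 6400 = 2.24
R_per_t = 1.64 + 1.424 + 2.24 = 5.304 N/t
R_total = 5.304 * 177 = 938.81 N

938.81


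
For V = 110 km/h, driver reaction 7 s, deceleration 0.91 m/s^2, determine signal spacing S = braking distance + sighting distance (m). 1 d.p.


V = 110 / 3.6 = 30.5556 m/s
Braking distance = 30.5556^2 / (2*0.91) = 512.9901 m
Sighting distance = 30.5556 * 7 = 213.8889 m
S = 512.9901 + 213.8889 = 726.9 m

726.9


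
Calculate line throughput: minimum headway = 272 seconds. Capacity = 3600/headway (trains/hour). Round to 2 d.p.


Capacity = 3600 / headway
Capacity = 3600 / 272
Capacity = 13.24 trains/hour

13.24


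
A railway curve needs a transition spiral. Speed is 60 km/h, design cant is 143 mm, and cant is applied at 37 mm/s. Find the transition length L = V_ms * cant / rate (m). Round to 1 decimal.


Convert speed: V = 60 / 3.6 = 16.6667 m/s
L = 16.6667 * 143 / 37
L = 2383.3333 / 37
L = 64.4 m

64.4


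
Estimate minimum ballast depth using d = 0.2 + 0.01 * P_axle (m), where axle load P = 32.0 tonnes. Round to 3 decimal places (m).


d = 0.2 + 0.01 * 32.0
d = 0.2 + 0.32
d = 0.520 m

0.520


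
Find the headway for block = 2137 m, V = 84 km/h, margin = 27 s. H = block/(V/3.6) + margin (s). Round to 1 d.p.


V = 84 / 3.6 = 23.3333 m/s
Block traversal time = 2137 / 23.3333 = 91.5857 s
Headway = 91.5857 + 27
Headway = 118.6 s

118.6


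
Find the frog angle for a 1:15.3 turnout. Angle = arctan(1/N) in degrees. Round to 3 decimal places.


1/N = 1/15.3 = 0.065359
angle = arctan(0.065359) = 0.065267 rad
angle = 0.065267 * 180/pi = 3.740 degrees

3.740


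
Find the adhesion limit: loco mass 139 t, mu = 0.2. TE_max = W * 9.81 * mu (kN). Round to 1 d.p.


TE_max = W * g * mu
TE_max = 139 * 9.81 * 0.2
TE_max = 1363.59 * 0.2
TE_max = 272.7 kN

272.7


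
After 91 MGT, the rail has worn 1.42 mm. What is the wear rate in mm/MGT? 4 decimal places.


Wear rate = total wear / cumulative tonnage
Rate = 1.42 / 91
Rate = 0.0156 mm/MGT

0.0156


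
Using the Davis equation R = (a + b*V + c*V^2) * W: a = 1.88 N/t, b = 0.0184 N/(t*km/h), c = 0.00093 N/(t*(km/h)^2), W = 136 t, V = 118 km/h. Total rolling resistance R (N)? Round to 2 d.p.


b*V = 0.0184 * 118 = 2.1712
c*V^2 = 0.00093 * 13924 = 12.94932
R_per_t = 1.88 + 2.1712 + 12.94932 = 17.00052 N/t
R_total = 17.00052 * 136 = 2312.07 N

2312.07


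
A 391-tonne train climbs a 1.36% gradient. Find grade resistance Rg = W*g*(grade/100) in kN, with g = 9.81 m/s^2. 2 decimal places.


Rg = W * 9.81 * grade / 100
Rg = 391 * 9.81 * 1.36 / 100
Rg = 3835.71 * 0.0136
Rg = 52.17 kN

52.17


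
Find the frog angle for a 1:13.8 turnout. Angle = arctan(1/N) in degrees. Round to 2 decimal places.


1/N = 1/13.8 = 0.072464
angle = arctan(0.072464) = 0.072337 rad
angle = 0.072337 * 180/pi = 4.14 degrees

4.14


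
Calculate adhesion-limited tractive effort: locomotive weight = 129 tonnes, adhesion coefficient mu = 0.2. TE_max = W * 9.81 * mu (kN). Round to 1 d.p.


TE_max = W * g * mu
TE_max = 129 * 9.81 * 0.2
TE_max = 1265.49 * 0.2
TE_max = 253.1 kN

253.1


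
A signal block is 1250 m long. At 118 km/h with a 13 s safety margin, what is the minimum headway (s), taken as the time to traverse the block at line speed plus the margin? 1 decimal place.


V = 118 / 3.6 = 32.7778 m/s
Block traversal time = 1250 / 32.7778 = 38.1356 s
Headway = 38.1356 + 13
Headway = 51.1 s

51.1


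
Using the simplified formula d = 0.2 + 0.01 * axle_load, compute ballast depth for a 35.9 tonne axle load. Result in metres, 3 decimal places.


d = 0.2 + 0.01 * 35.9
d = 0.2 + 0.359
d = 0.559 m

0.559


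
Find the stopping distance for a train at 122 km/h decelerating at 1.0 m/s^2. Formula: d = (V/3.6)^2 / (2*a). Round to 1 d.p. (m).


Convert speed: V = 122 / 3.6 = 33.8889 m/s
V^2 = 1148.4568
d = 1148.4568 / (2 * 1.0)
d = 1148.4568 / 2.0
d = 574.2 m

574.2


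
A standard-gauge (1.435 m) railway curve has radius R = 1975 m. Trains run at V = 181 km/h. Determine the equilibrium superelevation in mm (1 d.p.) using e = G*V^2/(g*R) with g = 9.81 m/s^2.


Convert speed: V = 181 / 3.6 = 50.2778 m/s
Apply formula: e = 1.435 * 50.2778^2 / (9.81 * 1975)
e = 1.435 * 2527.8549 / 19374.75
e = 0.187227 m = 187.2 mm

187.2


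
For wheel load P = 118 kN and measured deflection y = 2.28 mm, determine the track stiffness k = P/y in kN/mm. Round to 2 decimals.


Track stiffness k = P / y
k = 118 / 2.28
k = 51.75 kN/mm

51.75


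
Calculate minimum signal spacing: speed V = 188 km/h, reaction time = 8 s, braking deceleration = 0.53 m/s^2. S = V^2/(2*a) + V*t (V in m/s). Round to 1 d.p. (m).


V = 188 / 3.6 = 52.2222 m/s
Braking distance = 52.2222^2 / (2*0.53) = 2572.7929 m
Sighting distance = 52.2222 * 8 = 417.7778 m
S = 2572.7929 + 417.7778 = 2990.6 m

2990.6


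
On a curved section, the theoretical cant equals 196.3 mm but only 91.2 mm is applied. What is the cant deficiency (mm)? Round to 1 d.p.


Cant deficiency = equilibrium cant - actual cant
CD = 196.3 - 91.2
CD = 105.1 mm

105.1


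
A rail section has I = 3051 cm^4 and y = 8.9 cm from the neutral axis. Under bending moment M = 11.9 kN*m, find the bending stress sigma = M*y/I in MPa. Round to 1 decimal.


Convert units:
M = 11.9 kN*m = 11900000 N*mm
y = 8.9 cm = 89 mm
I = 3051 cm^4 = 30510000 mm^4
sigma = 11900000 * 89 / 30510000
sigma = 34.7 MPa

34.7


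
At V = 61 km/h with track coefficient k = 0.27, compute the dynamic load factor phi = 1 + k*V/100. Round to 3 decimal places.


phi = 1 + k * V / 100
phi = 1 + 0.27 * 61 / 100
phi = 1 + 0.1647
phi = 1.165

1.165


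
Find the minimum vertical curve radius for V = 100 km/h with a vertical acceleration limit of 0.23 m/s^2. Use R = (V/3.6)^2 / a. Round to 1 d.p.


Convert speed: V = 100 / 3.6 = 27.7778 m/s
V^2 = 771.6049 m^2/s^2
R_v = 771.6049 / 0.23
R_v = 3354.8 m

3354.8


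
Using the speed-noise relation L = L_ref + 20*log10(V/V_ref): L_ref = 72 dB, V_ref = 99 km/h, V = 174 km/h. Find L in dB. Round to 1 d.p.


V/V_ref = 174 / 99 = 1.757576
log10(1.757576) = 0.244914
20 * 0.244914 = 4.8983
L = 72 + 4.8983 = 76.9 dB

76.9


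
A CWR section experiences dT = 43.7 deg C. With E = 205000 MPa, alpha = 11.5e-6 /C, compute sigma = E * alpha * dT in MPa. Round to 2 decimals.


sigma = E * alpha * dT
sigma = 205000 * 11.5e-6 * 43.7
sigma = 2.3575 * 43.7
sigma = 103.02 MPa

103.02


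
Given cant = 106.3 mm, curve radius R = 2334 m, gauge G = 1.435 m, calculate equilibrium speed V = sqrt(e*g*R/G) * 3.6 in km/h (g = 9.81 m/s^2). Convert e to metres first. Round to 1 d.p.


Convert cant: e = 106.3 mm = 0.1063 m
V_ms = sqrt(0.1063 * 9.81 * 2334 / 1.435)
V_ms = sqrt(1696.099095) = 41.1837 m/s
V = 41.1837 * 3.6 = 148.3 km/h

148.3


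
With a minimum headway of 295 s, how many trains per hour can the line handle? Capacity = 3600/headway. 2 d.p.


Capacity = 3600 / headway
Capacity = 3600 / 295
Capacity = 12.20 trains/hour

12.20


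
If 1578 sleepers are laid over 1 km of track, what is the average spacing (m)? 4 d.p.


Spacing = 1000 m / number of sleepers
Spacing = 1000 / 1578
Spacing = 0.6337 m

0.6337


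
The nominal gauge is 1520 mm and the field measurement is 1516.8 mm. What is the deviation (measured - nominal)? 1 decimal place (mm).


Deviation = measured - nominal
Deviation = 1516.8 - 1520
Deviation = -3.2 mm

-3.2


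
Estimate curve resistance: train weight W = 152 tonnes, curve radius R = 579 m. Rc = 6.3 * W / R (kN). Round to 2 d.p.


Rc = 6.3 * W / R
Rc = 6.3 * 152 / 579
Rc = 957.6 / 579
Rc = 1.65 kN

1.65


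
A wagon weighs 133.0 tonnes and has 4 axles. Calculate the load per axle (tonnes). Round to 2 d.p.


Load per axle = total weight / number of axles
Load = 133.0 / 4
Load = 33.25 tonnes

33.25


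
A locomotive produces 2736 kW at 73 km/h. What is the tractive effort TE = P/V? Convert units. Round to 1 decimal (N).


Convert: P = 2736 kW = 2736000 W
V = 73 / 3.6 = 20.2778 m/s
TE = 2736000 / 20.2778
TE = 134926.0 N

134926.0


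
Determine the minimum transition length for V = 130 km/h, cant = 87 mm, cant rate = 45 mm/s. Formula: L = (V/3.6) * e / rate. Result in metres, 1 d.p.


Convert speed: V = 130 / 3.6 = 36.1111 m/s
L = 36.1111 * 87 / 45
L = 3141.6667 / 45
L = 69.8 m

69.8


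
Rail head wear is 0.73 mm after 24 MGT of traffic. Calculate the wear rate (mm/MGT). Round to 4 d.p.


Wear rate = total wear / cumulative tonnage
Rate = 0.73 / 24
Rate = 0.0304 mm/MGT

0.0304


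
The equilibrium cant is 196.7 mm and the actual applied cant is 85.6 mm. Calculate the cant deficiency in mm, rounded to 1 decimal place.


Cant deficiency = equilibrium cant - actual cant
CD = 196.7 - 85.6
CD = 111.1 mm

111.1


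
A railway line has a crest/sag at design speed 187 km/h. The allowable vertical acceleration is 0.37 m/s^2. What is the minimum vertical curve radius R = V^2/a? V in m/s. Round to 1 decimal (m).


Convert speed: V = 187 / 3.6 = 51.9444 m/s
V^2 = 2698.2253 m^2/s^2
R_v = 2698.2253 / 0.37
R_v = 7292.5 m

7292.5


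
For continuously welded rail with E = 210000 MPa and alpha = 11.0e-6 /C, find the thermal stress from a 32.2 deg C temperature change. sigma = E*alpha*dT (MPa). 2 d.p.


sigma = E * alpha * dT
sigma = 210000 * 11.0e-6 * 32.2
sigma = 2.31 * 32.2
sigma = 74.38 MPa

74.38


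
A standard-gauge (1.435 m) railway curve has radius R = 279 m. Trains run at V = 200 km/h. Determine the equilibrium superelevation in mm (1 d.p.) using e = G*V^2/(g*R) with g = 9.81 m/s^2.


Convert speed: V = 200 / 3.6 = 55.5556 m/s
Apply formula: e = 1.435 * 55.5556^2 / (9.81 * 279)
e = 1.435 * 3086.4198 / 2736.99
e = 1.618206 m = 1618.2 mm

1618.2


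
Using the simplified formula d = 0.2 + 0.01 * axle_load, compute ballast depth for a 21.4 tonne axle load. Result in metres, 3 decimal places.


d = 0.2 + 0.01 * 21.4
d = 0.2 + 0.214
d = 0.414 m

0.414


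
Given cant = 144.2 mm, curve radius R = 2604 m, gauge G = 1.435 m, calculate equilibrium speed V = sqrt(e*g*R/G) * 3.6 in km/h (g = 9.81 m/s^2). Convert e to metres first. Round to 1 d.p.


Convert cant: e = 144.2 mm = 0.1442 m
V_ms = sqrt(0.1442 * 9.81 * 2604 / 1.435)
V_ms = sqrt(2566.985093) = 50.6654 m/s
V = 50.6654 * 3.6 = 182.4 km/h

182.4


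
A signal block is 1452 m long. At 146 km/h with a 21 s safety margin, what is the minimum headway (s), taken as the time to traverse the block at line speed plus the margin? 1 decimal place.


V = 146 / 3.6 = 40.5556 m/s
Block traversal time = 1452 / 40.5556 = 35.8027 s
Headway = 35.8027 + 21
Headway = 56.8 s

56.8


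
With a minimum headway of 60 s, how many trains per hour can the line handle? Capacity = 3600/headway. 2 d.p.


Capacity = 3600 / headway
Capacity = 3600 / 60
Capacity = 60.00 trains/hour

60.00


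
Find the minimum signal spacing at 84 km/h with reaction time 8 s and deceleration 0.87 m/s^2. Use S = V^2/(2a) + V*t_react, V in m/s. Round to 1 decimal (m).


V = 84 / 3.6 = 23.3333 m/s
Braking distance = 23.3333^2 / (2*0.87) = 312.8991 m
Sighting distance = 23.3333 * 8 = 186.6667 m
S = 312.8991 + 186.6667 = 499.6 m

499.6


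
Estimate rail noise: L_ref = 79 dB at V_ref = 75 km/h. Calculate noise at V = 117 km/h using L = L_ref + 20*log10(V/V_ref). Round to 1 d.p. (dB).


V/V_ref = 117 / 75 = 1.56
log10(1.56) = 0.193125
20 * 0.193125 = 3.8625
L = 79 + 3.8625 = 82.9 dB

82.9


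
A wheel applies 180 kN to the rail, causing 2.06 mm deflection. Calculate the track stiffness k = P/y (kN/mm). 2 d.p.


Track stiffness k = P / y
k = 180 / 2.06
k = 87.38 kN/mm

87.38


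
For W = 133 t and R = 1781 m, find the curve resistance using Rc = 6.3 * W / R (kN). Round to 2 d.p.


Rc = 6.3 * W / R
Rc = 6.3 * 133 / 1781
Rc = 837.9 / 1781
Rc = 0.47 kN

0.47


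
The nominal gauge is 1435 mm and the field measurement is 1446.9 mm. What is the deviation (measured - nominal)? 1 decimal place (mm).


Deviation = measured - nominal
Deviation = 1446.9 - 1435
Deviation = 11.9 mm

11.9


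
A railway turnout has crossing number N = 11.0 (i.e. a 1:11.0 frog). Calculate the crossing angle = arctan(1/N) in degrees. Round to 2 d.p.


1/N = 1/11.0 = 0.090909
angle = arctan(0.090909) = 0.09066 rad
angle = 0.09066 * 180/pi = 5.19 degrees

5.19


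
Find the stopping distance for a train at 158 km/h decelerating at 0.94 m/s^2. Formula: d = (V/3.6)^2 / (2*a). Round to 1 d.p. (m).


Convert speed: V = 158 / 3.6 = 43.8889 m/s
V^2 = 1926.2346
d = 1926.2346 / (2 * 0.94)
d = 1926.2346 / 1.88
d = 1024.6 m

1024.6


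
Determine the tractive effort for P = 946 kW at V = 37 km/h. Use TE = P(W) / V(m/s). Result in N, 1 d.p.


Convert: P = 946 kW = 946000 W
V = 37 / 3.6 = 10.2778 m/s
TE = 946000 / 10.2778
TE = 92043.2 N

92043.2


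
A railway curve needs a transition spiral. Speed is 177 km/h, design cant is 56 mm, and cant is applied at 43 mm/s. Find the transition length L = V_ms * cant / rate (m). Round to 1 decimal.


Convert speed: V = 177 / 3.6 = 49.1667 m/s
L = 49.1667 * 56 / 43
L = 2753.3333 / 43
L = 64.0 m

64.0


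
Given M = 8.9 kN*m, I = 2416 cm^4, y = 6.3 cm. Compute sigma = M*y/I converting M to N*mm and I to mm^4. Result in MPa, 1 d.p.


Convert units:
M = 8.9 kN*m = 8900000 N*mm
y = 6.3 cm = 63 mm
I = 2416 cm^4 = 24160000 mm^4
sigma = 8900000 * 63 / 24160000
sigma = 23.2 MPa

23.2


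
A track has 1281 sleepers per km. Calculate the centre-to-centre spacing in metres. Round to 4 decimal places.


Spacing = 1000 m / number of sleepers
Spacing = 1000 / 1281
Spacing = 0.7806 m

0.7806


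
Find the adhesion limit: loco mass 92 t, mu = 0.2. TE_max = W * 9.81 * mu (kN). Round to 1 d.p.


TE_max = W * g * mu
TE_max = 92 * 9.81 * 0.2
TE_max = 902.52 * 0.2
TE_max = 180.5 kN

180.5


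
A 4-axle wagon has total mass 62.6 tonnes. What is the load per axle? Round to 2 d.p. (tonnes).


Load per axle = total weight / number of axles
Load = 62.6 / 4
Load = 15.65 tonnes

15.65


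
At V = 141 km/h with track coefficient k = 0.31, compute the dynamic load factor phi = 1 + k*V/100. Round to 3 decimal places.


phi = 1 + k * V / 100
phi = 1 + 0.31 * 141 / 100
phi = 1 + 0.4371
phi = 1.437

1.437


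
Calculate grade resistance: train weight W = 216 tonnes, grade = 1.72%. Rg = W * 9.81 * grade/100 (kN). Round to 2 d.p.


Rg = W * 9.81 * grade / 100
Rg = 216 * 9.81 * 1.72 / 100
Rg = 2118.96 * 0.0172
Rg = 36.45 kN

36.45


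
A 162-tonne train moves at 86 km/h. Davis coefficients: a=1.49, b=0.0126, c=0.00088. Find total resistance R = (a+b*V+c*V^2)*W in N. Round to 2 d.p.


b*V = 0.0126 * 86 = 1.0836
c*V^2 = 0.00088 * 7396 = 6.50848
R_per_t = 1.49 + 1.0836 + 6.50848 = 9.08208 N/t
R_total = 9.08208 * 162 = 1471.30 N

1471.30


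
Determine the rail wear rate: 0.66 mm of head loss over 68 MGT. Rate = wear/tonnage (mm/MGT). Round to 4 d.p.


Wear rate = total wear / cumulative tonnage
Rate = 0.66 / 68
Rate = 0.0097 mm/MGT

0.0097


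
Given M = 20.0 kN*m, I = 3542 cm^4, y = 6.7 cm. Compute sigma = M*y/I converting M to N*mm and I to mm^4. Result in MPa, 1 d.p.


Convert units:
M = 20.0 kN*m = 20000000 N*mm
y = 6.7 cm = 67 mm
I = 3542 cm^4 = 35420000 mm^4
sigma = 20000000 * 67 / 35420000
sigma = 37.8 MPa

37.8


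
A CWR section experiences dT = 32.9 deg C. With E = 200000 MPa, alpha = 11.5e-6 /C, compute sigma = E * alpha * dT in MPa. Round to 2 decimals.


sigma = E * alpha * dT
sigma = 200000 * 11.5e-6 * 32.9
sigma = 2.3 * 32.9
sigma = 75.67 MPa

75.67


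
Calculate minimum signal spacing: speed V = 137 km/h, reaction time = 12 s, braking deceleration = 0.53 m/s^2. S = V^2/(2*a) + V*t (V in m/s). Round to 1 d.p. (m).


V = 137 / 3.6 = 38.0556 m/s
Braking distance = 38.0556^2 / (2*0.53) = 1366.2503 m
Sighting distance = 38.0556 * 12 = 456.6667 m
S = 1366.2503 + 456.6667 = 1822.9 m

1822.9


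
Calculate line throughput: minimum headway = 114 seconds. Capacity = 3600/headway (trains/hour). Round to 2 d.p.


Capacity = 3600 / headway
Capacity = 3600 / 114
Capacity = 31.58 trains/hour

31.58


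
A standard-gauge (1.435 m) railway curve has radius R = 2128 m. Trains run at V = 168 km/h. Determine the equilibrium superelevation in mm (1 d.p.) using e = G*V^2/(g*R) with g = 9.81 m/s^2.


Convert speed: V = 168 / 3.6 = 46.6667 m/s
Apply formula: e = 1.435 * 46.6667^2 / (9.81 * 2128)
e = 1.435 * 2177.7778 / 20875.68
e = 0.149701 m = 149.7 mm

149.7


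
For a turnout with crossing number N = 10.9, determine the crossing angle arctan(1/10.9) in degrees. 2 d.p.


1/N = 1/10.9 = 0.091743
angle = arctan(0.091743) = 0.091487 rad
angle = 0.091487 * 180/pi = 5.24 degrees

5.24


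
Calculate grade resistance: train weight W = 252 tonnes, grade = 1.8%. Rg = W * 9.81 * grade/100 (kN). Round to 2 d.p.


Rg = W * 9.81 * grade / 100
Rg = 252 * 9.81 * 1.8 / 100
Rg = 2472.12 * 0.018
Rg = 44.50 kN

44.50


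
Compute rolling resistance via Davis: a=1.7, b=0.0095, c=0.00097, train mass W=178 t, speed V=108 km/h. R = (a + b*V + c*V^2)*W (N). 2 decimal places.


b*V = 0.0095 * 108 = 1.026
c*V^2 = 0.00097 * 11664 = 11.31408
R_per_t = 1.7 + 1.026 + 11.31408 = 14.04008 N/t
R_total = 14.04008 * 178 = 2499.13 N

2499.13


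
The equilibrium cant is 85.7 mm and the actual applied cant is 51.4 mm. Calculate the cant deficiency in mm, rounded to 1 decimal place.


Cant deficiency = equilibrium cant - actual cant
CD = 85.7 - 51.4
CD = 34.3 mm

34.3


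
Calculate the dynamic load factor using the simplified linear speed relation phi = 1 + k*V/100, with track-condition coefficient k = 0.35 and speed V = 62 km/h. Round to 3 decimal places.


phi = 1 + k * V / 100
phi = 1 + 0.35 * 62 / 100
phi = 1 + 0.217
phi = 1.217

1.217


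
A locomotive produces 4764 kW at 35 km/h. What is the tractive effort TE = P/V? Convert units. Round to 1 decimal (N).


Convert: P = 4764 kW = 4764000 W
V = 35 / 3.6 = 9.7222 m/s
TE = 4764000 / 9.7222
TE = 490011.4 N

490011.4


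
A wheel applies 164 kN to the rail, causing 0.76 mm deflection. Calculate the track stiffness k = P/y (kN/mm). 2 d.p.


Track stiffness k = P / y
k = 164 / 0.76
k = 215.79 kN/mm

215.79


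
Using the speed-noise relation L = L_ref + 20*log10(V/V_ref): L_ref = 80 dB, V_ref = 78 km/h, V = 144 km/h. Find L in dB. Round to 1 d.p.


V/V_ref = 144 / 78 = 1.846154
log10(1.846154) = 0.266268
20 * 0.266268 = 5.3254
L = 80 + 5.3254 = 85.3 dB

85.3


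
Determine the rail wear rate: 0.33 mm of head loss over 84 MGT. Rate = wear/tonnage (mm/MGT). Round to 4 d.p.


Wear rate = total wear / cumulative tonnage
Rate = 0.33 / 84
Rate = 0.0039 mm/MGT

0.0039


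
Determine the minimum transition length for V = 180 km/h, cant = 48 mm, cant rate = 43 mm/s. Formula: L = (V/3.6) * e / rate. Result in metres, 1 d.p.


Convert speed: V = 180 / 3.6 = 50.0 m/s
L = 50.0 * 48 / 43
L = 2400.0 / 43
L = 55.8 m

55.8


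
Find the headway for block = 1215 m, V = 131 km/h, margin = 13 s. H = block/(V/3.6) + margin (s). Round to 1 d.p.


V = 131 / 3.6 = 36.3889 m/s
Block traversal time = 1215 / 36.3889 = 33.3893 s
Headway = 33.3893 + 13
Headway = 46.4 s

46.4


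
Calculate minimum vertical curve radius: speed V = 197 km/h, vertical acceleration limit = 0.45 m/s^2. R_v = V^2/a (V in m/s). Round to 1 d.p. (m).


Convert speed: V = 197 / 3.6 = 54.7222 m/s
V^2 = 2994.5216 m^2/s^2
R_v = 2994.5216 / 0.45
R_v = 6654.5 m

6654.5


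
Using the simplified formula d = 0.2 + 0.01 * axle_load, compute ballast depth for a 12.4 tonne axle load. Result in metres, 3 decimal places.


d = 0.2 + 0.01 * 12.4
d = 0.2 + 0.124
d = 0.324 m

0.324


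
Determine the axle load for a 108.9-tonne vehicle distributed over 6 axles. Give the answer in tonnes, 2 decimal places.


Load per axle = total weight / number of axles
Load = 108.9 / 6
Load = 18.15 tonnes

18.15


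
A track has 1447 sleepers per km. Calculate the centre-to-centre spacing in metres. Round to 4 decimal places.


Spacing = 1000 m / number of sleepers
Spacing = 1000 / 1447
Spacing = 0.6911 m

0.6911


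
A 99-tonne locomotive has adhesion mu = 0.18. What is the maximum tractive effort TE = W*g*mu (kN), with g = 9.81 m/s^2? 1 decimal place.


TE_max = W * g * mu
TE_max = 99 * 9.81 * 0.18
TE_max = 971.19 * 0.18
TE_max = 174.8 kN

174.8


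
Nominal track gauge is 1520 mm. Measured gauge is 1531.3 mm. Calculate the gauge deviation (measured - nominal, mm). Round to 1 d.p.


Deviation = measured - nominal
Deviation = 1531.3 - 1520
Deviation = 11.3 mm

11.3


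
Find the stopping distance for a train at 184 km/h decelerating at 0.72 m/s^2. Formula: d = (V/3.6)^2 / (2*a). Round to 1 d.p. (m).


Convert speed: V = 184 / 3.6 = 51.1111 m/s
V^2 = 2612.3457
d = 2612.3457 / (2 * 0.72)
d = 2612.3457 / 1.44
d = 1814.1 m

1814.1


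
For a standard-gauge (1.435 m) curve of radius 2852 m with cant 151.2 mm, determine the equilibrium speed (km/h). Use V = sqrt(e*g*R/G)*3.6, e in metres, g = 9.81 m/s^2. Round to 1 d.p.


Convert cant: e = 151.2 mm = 0.1512 m
V_ms = sqrt(0.1512 * 9.81 * 2852 / 1.435)
V_ms = sqrt(2947.938498) = 54.2949 m/s
V = 54.2949 * 3.6 = 195.5 km/h

195.5


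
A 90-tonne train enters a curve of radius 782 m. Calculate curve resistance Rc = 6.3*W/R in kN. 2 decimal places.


Rc = 6.3 * W / R
Rc = 6.3 * 90 / 782
Rc = 567.0 / 782
Rc = 0.73 kN

0.73


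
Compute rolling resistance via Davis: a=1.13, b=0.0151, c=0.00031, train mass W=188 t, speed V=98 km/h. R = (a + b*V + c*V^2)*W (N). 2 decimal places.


b*V = 0.0151 * 98 = 1.4798
c*V^2 = 0.00031 * 9604 = 2.97724
R_per_t = 1.13 + 1.4798 + 2.97724 = 5.58704 N/t
R_total = 5.58704 * 188 = 1050.36 N

1050.36


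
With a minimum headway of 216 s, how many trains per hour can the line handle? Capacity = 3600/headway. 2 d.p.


Capacity = 3600 / headway
Capacity = 3600 / 216
Capacity = 16.67 trains/hour

16.67


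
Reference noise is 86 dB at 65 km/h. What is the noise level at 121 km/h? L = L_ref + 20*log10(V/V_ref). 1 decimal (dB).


V/V_ref = 121 / 65 = 1.861538
log10(1.861538) = 0.269872
20 * 0.269872 = 5.3974
L = 86 + 5.3974 = 91.4 dB

91.4


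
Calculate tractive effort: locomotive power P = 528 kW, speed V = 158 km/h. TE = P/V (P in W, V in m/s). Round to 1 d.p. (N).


Convert: P = 528 kW = 528000 W
V = 158 / 3.6 = 43.8889 m/s
TE = 528000 / 43.8889
TE = 12030.4 N

12030.4


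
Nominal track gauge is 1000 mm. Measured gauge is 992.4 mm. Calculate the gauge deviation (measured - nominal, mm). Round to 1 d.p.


Deviation = measured - nominal
Deviation = 992.4 - 1000
Deviation = -7.6 mm

-7.6


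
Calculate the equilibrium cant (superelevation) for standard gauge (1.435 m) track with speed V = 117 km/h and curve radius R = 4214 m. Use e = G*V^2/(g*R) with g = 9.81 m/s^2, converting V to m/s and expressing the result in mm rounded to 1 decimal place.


Convert speed: V = 117 / 3.6 = 32.5 m/s
Apply formula: e = 1.435 * 32.5^2 / (9.81 * 4214)
e = 1.435 * 1056.25 / 41339.34
e = 0.036665 m = 36.7 mm

36.7


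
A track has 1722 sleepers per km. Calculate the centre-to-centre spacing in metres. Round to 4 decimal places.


Spacing = 1000 m / number of sleepers
Spacing = 1000 / 1722
Spacing = 0.5807 m

0.5807


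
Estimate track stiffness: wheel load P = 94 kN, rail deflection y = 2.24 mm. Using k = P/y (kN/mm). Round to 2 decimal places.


Track stiffness k = P / y
k = 94 / 2.24
k = 41.96 kN/mm

41.96


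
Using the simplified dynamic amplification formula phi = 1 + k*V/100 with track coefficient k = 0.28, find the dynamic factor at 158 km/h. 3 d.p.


phi = 1 + k * V / 100
phi = 1 + 0.28 * 158 / 100
phi = 1 + 0.4424
phi = 1.442

1.442


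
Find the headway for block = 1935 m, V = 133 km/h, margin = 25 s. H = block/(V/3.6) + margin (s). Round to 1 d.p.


V = 133 / 3.6 = 36.9444 m/s
Block traversal time = 1935 / 36.9444 = 52.3759 s
Headway = 52.3759 + 25
Headway = 77.4 s

77.4
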